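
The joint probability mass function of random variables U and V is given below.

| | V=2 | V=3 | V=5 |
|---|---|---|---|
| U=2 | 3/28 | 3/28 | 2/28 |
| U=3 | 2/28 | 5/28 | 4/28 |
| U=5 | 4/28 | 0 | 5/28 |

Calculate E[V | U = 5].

11/3

P(U = 5) = 9/28.
Σ V·P over the event = 2·(4/28) + 5·(5/28) = 33/28.
E[V | U = 5] = (33/28) / (9/28) = 11/3.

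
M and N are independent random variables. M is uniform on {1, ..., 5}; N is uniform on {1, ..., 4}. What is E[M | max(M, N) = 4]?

22/7

Outcomes with max(M, N) = 4: (1,4), (2,4), (3,4), (4,1), (4,2), (4,3), (4,4), each with probability 1/20.
E[M | max(M, N) = 4] = (1 + 2 + 3 + 4 + 4 + 4 + 4) / 7 = 22/7.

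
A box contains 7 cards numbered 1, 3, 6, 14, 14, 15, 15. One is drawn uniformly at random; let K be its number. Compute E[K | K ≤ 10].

P(K ≤ 10) = 3/7.
Σ over the event: 1·1/7 + 3·1/7 + 6·1/7 = 10/7.
E[K | K ≤ 10] = (10/7) / (3/7) = 10/3.

10/3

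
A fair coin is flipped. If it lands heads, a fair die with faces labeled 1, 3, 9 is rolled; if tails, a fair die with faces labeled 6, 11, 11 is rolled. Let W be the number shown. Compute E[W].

41/6

E[W | heads] = (1+3+9)/3 = 13/3.
E[W | tails] = (6+11+11)/3 = 28/3.
By the law of total expectation,
E[W] = (1/2)·(13/3) + (1/2)·(28/3) = 41/6.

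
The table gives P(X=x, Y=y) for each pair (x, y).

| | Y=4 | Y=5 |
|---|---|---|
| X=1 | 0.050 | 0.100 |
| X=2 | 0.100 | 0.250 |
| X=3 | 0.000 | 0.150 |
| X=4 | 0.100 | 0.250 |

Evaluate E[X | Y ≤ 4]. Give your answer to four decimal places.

2.6000

P(Y ≤ 4) = 0.250.
Summing X·P(X=x,Y=y) over the conditioning event gives 0.650.
E[X | Y ≤ 4] = (0.650) / (0.250) = 2.6000.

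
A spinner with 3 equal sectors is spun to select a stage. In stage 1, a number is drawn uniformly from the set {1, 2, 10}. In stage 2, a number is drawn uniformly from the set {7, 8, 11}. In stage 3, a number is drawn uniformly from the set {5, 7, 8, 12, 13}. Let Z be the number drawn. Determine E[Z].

E[Z | stage 1] = (1+2+10)/3 = 13/3.
E[Z | stage 2] = (7+8+11)/3 = 26/3.
E[Z | stage 3] = (5+7+8+12+13)/5 = 9.
E[Z] = (1/3)·(13/3) + (1/3)·(26/3) + (1/3)·(9) = 22/3.

22/3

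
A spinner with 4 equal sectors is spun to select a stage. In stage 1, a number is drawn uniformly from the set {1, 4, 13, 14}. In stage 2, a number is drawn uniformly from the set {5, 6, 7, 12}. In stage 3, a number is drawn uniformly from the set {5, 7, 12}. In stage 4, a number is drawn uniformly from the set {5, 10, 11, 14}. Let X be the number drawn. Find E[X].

67/8

E[X | stage 1] = (1+4+13+14)/4 = 8.
E[X | stage 2] = (5+6+7+12)/4 = 15/2.
E[X | stage 3] = (5+7+12)/3 = 8.
E[X | stage 4] = (5+10+11+14)/4 = 10.
E[X] = (1/4)·(8) + (1/4)·(15/2) + (1/4)·(8) + (1/4)·(10) = 67/8.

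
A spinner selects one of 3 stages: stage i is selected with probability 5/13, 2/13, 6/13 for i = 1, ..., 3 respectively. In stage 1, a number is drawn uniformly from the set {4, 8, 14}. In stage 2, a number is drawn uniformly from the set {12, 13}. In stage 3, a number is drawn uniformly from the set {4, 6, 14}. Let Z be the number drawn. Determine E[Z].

349/39

E[Z | stage 1] = (4+8+14)/3 = 26/3.
E[Z | stage 2] = (12+13)/2 = 25/2.
E[Z | stage 3] = (4+6+14)/3 = 8.
By the law of total expectation,
E[Z] = (5/13)·(26/3) + (2/13)·(25/2) + (6/13)·(8) = 349/39.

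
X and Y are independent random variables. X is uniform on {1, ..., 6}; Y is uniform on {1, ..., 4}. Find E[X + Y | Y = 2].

11/2

Outcomes with Y = 2: (1,2), (2,2), (3,2), (4,2), (5,2), (6,2), each with probability 1/24.
E[X + Y | Y = 2] = (3 + 4 + 5 + 6 + 7 + 8) / 6 = 11/2.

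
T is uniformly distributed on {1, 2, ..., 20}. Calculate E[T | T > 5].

13

P(T > 5) = 3/4.
E[T | T > 5] = (39/4) / (3/4) = 13.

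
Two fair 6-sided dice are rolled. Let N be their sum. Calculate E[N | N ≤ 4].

10/3

P(N ≤ 4) = 1/6.
Σ over the event: 2·1/36 + 3·1/18 + 4·1/12 = 5/9.
E[N | N ≤ 4] = (5/9) / (1/6) = 10/3.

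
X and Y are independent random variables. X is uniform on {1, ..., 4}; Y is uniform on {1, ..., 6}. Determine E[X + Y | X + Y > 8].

28/3

Outcomes with X + Y > 8: (3,6), (4,5), (4,6), each with probability 1/24.
E[X + Y | X + Y > 8] = (9 + 9 + 10) / 3 = 28/3.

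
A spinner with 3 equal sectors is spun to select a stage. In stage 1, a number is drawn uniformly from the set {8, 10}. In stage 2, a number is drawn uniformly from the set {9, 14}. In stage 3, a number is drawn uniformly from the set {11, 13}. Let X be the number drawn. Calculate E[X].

E[X | stage 1] = (8+10)/2 = 9.
E[X | stage 2] = (9+14)/2 = 23/2.
E[X | stage 3] = (11+13)/2 = 12.
By the law of total expectation,
E[X] = (1/3)·(9) + (1/3)·(23/2) + (1/3)·(12) = 65/6.

65/6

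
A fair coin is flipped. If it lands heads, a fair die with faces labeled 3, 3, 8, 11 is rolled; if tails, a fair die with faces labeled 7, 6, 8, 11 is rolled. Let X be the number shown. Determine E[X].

57/8

E[X | heads] = (3+3+8+11)/4 = 25/4.
E[X | tails] = (7+6+8+11)/4 = 8.
E[X] = (1/2)·(25/4) + (1/2)·(8) = 57/8.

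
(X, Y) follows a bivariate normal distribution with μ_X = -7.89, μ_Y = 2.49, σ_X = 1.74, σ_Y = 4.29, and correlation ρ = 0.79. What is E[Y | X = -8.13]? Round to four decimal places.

2.0225

The regression of Y on X has slope ρ·σ_Y/σ_X and passes through (μ_X, μ_Y).
E[Y | X=-8.13] = 2.49 + (0.79)·(4.29/1.74)·(-8.13 − (-7.89)) = 2.49 + (1.9478)·(-0.24) = 2.0225.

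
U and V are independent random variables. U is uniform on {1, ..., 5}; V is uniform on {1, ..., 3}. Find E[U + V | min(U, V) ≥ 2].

P(min(U, V) ≥ 2) = 8/15.
Summing (U+V)·P(x,y) over outcomes with min(U, V) ≥ 2 gives 16/5.
E[U + V | min(U, V) ≥ 2] = (16/5) / (8/15) = 6.

6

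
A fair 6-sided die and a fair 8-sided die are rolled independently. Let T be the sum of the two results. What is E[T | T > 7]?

P(T > 7) = 9/16.
Σ over the event: 8·1/8 + 9·1/8 + 10·5/48 + 11·1/12 + 12·1/16 + 13·1/24 + 14·1/48 = 17/3.
E[T | T > 7] = (17/3) / (9/16) = 272/27.

272/27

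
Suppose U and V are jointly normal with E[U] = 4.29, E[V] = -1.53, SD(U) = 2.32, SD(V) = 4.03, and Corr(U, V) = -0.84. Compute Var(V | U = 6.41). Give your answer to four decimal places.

The conditional variance in a bivariate normal is σ_V²(1 − ρ²), independent of x.
Var(V | U=6.41) = (4.03)²·(1 − (-0.84)²) = 16.2409·0.2944 = 4.7813.

4.7813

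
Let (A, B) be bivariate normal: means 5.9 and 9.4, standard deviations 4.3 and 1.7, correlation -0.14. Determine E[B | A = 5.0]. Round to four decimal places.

9.4498

For a bivariate normal, E[B | A=x] = μ_B + ρ·(σ_B/σ_A)·(x − μ_A).
E[B | A=5.0] = 9.4 + (-0.14)·(1.7/4.3)·(5.0 − (5.9)) = 9.4 + (-0.055349)·(-0.9) = 9.4498.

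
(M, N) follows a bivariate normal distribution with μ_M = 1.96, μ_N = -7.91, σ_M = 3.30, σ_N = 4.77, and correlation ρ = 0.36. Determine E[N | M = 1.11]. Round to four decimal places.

For a bivariate normal, E[N | M=x] = μ_N + ρ·(σ_N/σ_M)·(x − μ_M).
E[N | M=1.11] = -7.91 + (0.36)·(4.77/3.30)·(1.11 − (1.96)) = -7.91 + (0.52036)·(-0.85) = -8.3523.

-8.3523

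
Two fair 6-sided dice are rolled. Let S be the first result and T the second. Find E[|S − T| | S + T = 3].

1

P(S + T = 3) = 1/18.
Summing |S−T|·P(x,y) over outcomes with S + T = 3 gives 1/18.
E[|S − T| | S + T = 3] = (1/18) / (1/18) = 1.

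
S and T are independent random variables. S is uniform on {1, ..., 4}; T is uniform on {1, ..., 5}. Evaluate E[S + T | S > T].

Outcomes with S > T: (2,1), (3,1), (3,2), (4,1), (4,2), (4,3), each with probability 1/20.
E[S + T | S > T] = (3 + 4 + 5 + 5 + 6 + 7) / 6 = 5.

5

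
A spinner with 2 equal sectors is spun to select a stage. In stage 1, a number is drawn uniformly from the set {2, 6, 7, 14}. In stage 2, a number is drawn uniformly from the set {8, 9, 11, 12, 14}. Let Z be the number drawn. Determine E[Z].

361/40

E[Z | stage 1] = (2+6+7+14)/4 = 29/4.
E[Z | stage 2] = (8+9+11+12+14)/5 = 54/5.
E[Z] = (1/2)·(29/4) + (1/2)·(54/5) = 361/40.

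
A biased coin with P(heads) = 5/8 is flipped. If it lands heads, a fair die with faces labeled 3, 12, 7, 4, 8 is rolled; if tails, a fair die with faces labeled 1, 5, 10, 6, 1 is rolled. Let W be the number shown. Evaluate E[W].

E[W | heads] = (3+12+7+4+8)/5 = 34/5.
E[W | tails] = (1+5+10+6+1)/5 = 23/5.
E[W] = (5/8)·(34/5) + (3/8)·(23/5) = 239/40.

239/40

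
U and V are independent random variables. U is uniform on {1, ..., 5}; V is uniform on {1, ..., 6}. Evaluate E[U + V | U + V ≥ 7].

25/3

P(U + V ≥ 7) = 1/2.
Summing (U+V)·P(x,y) over outcomes with U + V ≥ 7 gives 25/6.
E[U + V | U + V ≥ 7] = (25/6) / (1/2) = 25/3.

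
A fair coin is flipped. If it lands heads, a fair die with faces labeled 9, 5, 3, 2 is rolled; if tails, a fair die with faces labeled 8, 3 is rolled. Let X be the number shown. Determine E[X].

E[X | heads] = (9+5+3+2)/4 = 19/4.
E[X | tails] = (8+3)/2 = 11/2.
E[X] = (1/2)·(19/4) + (1/2)·(11/2) = 41/8.

41/8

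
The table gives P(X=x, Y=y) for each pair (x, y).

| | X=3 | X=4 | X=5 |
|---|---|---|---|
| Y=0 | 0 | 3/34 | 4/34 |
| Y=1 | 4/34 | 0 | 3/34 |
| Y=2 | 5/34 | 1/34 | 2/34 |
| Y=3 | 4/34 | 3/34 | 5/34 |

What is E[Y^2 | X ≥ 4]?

P(X ≥ 4) = 21/34.
Summing Y^2·P(X=x,Y=y) over the conditioning event gives 87/34.
E[Y^2 | X ≥ 4] = (87/34) / (21/34) = 29/7.

29/7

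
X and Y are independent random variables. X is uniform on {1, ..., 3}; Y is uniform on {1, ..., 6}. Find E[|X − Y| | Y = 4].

2

Outcomes with Y = 4: (1,4), (2,4), (3,4), each with probability 1/18.
E[|X − Y| | Y = 4] = (3 + 2 + 1) / 3 = 2.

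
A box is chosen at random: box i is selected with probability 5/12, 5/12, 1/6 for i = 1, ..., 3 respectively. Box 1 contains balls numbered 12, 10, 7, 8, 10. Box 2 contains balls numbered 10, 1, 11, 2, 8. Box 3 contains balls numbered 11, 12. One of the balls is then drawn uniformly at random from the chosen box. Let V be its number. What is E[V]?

E[V | box 1] = (12+10+7+8+10)/5 = 47/5.
E[V | box 2] = (10+1+11+2+8)/5 = 32/5.
E[V | box 3] = (11+12)/2 = 23/2.
By the law of total expectation,
E[V] = (5/12)·(47/5) + (5/12)·(32/5) + (1/6)·(23/2) = 17/2.

17/2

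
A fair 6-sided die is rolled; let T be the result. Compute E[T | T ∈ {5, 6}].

P(T ∈ {5, 6}) = 1/3.
Σ over the event: 5·1/6 + 6·1/6 = 11/6.
E[T | T ∈ {5, 6}] = (11/6) / (1/3) = 11/2.

11/2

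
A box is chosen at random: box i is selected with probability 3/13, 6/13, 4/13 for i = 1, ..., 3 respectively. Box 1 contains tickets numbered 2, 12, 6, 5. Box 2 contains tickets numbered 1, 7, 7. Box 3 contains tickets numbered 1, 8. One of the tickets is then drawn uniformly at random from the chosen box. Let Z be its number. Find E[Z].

267/52

E[Z | box 1] = (2+12+6+5)/4 = 25/4.
E[Z | box 2] = (1+7+7)/3 = 5.
E[Z | box 3] = (1+8)/2 = 9/2.
By the law of total expectation,
E[Z] = (3/13)·(25/4) + (6/13)·(5) + (4/13)·(9/2) = 267/52.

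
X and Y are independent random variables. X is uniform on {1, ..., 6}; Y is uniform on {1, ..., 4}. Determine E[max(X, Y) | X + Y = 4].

P(X + Y = 4) = 1/8.
Summing max(X,Y)·P(x,y) over outcomes with X + Y = 4 gives 1/3.
E[max(X, Y) | X + Y = 4] = (1/3) / (1/8) = 8/3.

8/3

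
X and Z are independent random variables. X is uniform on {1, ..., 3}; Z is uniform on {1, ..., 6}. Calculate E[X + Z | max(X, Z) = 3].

24/5

P(max(X, Z) = 3) = 5/18.
Summing (X+Z)·P(x,y) over outcomes with max(X, Z) = 3 gives 4/3.
E[X + Z | max(X, Z) = 3] = (4/3) / (5/18) = 24/5.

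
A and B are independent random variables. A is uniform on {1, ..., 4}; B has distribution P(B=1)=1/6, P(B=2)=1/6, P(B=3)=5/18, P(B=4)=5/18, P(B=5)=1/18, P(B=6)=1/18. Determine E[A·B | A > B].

129/20

P(A > B) = 5/18.
Summing AB·P(x,y) over outcomes with A > B gives 43/24.
E[A·B | A > B] = (43/24) / (5/18) = 129/20.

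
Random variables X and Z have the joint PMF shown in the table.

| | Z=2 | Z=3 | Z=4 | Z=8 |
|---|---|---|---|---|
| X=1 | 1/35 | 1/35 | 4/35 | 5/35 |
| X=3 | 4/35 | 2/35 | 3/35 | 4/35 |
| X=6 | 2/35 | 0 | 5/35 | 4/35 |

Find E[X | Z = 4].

P(Z = 4) = 12/35.
Σ X·P over the event = 1·(4/35) + 3·(3/35) + 6·(5/35) = 43/35.
E[X | Z = 4] = (43/35) / (12/35) = 43/12.

43/12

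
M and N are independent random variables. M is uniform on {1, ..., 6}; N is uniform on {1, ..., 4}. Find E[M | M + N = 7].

Outcomes with M + N = 7: (3,4), (4,3), (5,2), (6,1), each with probability 1/24.
E[M | M + N = 7] = (3 + 4 + 5 + 6) / 4 = 9/2.

9/2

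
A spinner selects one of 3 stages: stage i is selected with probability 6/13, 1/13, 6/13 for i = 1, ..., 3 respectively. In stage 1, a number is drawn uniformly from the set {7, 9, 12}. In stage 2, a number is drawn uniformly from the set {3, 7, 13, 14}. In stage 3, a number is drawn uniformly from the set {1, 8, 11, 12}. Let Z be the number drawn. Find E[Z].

453/52

E[Z | stage 1] = (7+9+12)/3 = 28/3.
E[Z | stage 2] = (3+7+13+14)/4 = 37/4.
E[Z | stage 3] = (1+8+11+12)/4 = 8.
E[Z] = (6/13)·(28/3) + (1/13)·(37/4) + (6/13)·(8) = 453/52.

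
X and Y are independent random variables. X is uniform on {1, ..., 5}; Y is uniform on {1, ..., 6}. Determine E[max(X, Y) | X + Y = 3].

P(X + Y = 3) = 1/15.
Summing max(X,Y)·P(x,y) over outcomes with X + Y = 3 gives 2/15.
E[max(X, Y) | X + Y = 3] = (2/15) / (1/15) = 2.

2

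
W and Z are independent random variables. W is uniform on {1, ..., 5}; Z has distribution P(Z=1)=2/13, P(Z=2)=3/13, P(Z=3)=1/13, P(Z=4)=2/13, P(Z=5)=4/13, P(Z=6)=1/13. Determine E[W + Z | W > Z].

P(W > Z) = 21/65.
Summing (W+Z)·P(x,y) over outcomes with W > Z gives 123/65.
E[W + Z | W > Z] = (123/65) / (21/65) = 41/7.

41/7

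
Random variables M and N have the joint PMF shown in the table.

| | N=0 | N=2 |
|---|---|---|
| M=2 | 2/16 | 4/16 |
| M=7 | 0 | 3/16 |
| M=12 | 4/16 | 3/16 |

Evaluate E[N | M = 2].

P(M = 2) = 3/8.
Σ N·P over the event = 0·(2/16) + 2·(4/16) = 1/2.
E[N | M = 2] = (1/2) / (3/8) = 4/3.

4/3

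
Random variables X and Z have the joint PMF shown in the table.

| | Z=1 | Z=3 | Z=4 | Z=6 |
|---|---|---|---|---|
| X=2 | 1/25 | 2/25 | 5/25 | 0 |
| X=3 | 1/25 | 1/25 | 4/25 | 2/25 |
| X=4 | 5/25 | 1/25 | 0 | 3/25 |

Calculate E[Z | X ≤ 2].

P(X ≤ 2) = 8/25.
Σ Z·P over the event = 1·(1/25) + 3·(2/25) + 4·(5/25) = 27/25.
E[Z | X ≤ 2] = (27/25) / (8/25) = 27/8.

27/8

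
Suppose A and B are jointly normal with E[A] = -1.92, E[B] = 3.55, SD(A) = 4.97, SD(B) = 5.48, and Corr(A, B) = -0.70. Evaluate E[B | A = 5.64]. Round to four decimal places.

E[B | A=x] = μ_B + ρ(σ_B/σ_A)(x − μ_A) for jointly normal variables.
E[B | A=5.64] = 3.55 + (-0.70)·(5.48/4.97)·(5.64 − (-1.92)) = 3.55 + (-0.77183)·(7.56) = -2.2850.

-2.2850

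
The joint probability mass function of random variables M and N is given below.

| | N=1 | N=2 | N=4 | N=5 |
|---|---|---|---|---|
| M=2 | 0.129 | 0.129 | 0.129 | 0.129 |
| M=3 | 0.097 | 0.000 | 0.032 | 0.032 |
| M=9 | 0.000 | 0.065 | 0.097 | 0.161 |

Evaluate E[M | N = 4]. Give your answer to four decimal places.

P(N = 4) = 0.258.
Σ M·P over the event = 2·(0.129) + 3·(0.032) + 9·(0.097) = 1.227.
E[M | N = 4] = (1.227) / (0.258) = 4.7558.

4.7558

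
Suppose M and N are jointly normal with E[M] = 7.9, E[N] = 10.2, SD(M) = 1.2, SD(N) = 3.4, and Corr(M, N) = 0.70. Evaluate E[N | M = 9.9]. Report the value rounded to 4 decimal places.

14.1667

E[N | M=x] = μ_N + ρ(σ_N/σ_M)(x − μ_M) for jointly normal variables.
E[N | M=9.9] = 10.2 + (0.70)·(3.4/1.2)·(9.9 − (7.9)) = 10.2 + (1.98333)·(2) = 14.1667.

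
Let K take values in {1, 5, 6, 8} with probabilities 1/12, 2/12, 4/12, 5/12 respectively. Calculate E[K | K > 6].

P(K > 6) = 5/12.
Σ over the event: 8·5/12 = 10/3.
E[K | K > 6] = (10/3) / (5/12) = 8.

8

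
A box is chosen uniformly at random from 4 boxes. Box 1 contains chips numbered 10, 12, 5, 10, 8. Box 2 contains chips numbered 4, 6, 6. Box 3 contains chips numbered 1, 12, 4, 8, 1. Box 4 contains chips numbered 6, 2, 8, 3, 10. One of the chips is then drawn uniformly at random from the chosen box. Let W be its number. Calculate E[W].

19/3

E[W | box 1] = (10+12+5+10+8)/5 = 9.
E[W | box 2] = (4+6+6)/3 = 16/3.
E[W | box 3] = (1+12+4+8+1)/5 = 26/5.
E[W | box 4] = (6+2+8+3+10)/5 = 29/5.
By the law of total expectation,
E[W] = (1/4)·(9) + (1/4)·(16/3) + (1/4)·(26/5) + (1/4)·(29/5) = 19/3.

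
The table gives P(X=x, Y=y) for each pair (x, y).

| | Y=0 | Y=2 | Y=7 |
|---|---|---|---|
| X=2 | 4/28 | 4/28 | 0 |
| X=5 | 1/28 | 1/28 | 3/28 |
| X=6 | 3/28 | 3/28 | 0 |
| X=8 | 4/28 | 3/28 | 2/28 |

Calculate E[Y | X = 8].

20/9

P(X = 8) = 9/28.
Σ Y·P over the event = 0·(4/28) + 2·(3/28) + 7·(2/28) = 5/7.
E[Y | X = 8] = (5/7) / (9/28) = 20/9.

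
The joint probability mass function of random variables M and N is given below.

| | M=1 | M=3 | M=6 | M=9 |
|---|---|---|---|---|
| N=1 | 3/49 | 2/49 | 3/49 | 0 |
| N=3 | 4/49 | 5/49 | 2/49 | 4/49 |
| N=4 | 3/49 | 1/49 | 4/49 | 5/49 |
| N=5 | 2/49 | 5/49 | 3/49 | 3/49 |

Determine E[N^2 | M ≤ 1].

137/12

P(M ≤ 1) = 12/49.
Σ N^2·P over the event = 1·(3/49) + 9·(4/49) + 16·(3/49) + 25·(2/49) = 137/49.
E[N^2 | M ≤ 1] = (137/49) / (12/49) = 137/12.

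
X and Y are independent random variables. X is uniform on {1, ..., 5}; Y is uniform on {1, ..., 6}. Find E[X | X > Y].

Outcomes with X > Y: (2,1), (3,1), (3,2), (4,1), (4,2), (4,3), (5,1), (5,2), (5,3), (5,4), each with probability 1/30.
E[X | X > Y] = (2 + 3 + 3 + 4 + 4 + 4 + 5 + 5 + 5 + 5) / 10 = 4.

4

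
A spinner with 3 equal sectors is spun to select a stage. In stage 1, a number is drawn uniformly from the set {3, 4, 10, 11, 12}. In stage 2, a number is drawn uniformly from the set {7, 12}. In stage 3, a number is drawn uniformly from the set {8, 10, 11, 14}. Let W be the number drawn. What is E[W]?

E[W | stage 1] = (3+4+10+11+12)/5 = 8.
E[W | stage 2] = (7+12)/2 = 19/2.
E[W | stage 3] = (8+10+11+14)/4 = 43/4.
E[W] = (1/3)·(8) + (1/3)·(19/2) + (1/3)·(43/4) = 113/12.

113/12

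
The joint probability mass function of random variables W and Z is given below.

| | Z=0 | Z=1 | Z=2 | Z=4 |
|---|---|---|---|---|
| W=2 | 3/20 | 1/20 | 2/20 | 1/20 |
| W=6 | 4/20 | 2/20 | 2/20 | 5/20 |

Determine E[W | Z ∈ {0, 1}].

P(Z ∈ {0, 1}) = 1/2.
Σ W·P over the event = 2·(3/20) + 2·(1/20) + 6·(4/20) + 6·(2/20) = 11/5.
E[W | Z ∈ {0, 1}] = (11/5) / (1/2) = 22/5.

22/5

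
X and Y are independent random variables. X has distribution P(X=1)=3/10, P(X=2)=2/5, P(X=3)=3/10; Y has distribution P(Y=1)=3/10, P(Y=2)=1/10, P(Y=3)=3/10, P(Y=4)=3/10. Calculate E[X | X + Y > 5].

13/5

P(X + Y > 5) = 3/10.
Summing X·P(x,y) over outcomes with X + Y > 5 gives 39/50.
E[X | X + Y > 5] = (39/50) / (3/10) = 13/5.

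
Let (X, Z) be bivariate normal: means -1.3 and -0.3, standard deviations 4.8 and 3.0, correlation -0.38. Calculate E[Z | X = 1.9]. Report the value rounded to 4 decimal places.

E[Z | X=x] = μ_Z + ρ(σ_Z/σ_X)(x − μ_X) for jointly normal variables.
E[Z | X=1.9] = -0.3 + (-0.38)·(3.0/4.8)·(1.9 − (-1.3)) = -0.3 + (-0.2375)·(3.2) = -1.0600.

-1.0600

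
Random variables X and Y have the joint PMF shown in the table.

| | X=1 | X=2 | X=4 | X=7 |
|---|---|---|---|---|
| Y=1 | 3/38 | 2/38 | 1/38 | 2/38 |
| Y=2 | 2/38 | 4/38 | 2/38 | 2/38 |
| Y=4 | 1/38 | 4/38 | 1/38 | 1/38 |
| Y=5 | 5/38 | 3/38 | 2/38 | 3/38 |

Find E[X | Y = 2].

16/5

P(Y = 2) = 5/19.
Σ X·P over the event = 1·(2/38) + 2·(4/38) + 4·(2/38) + 7·(2/38) = 16/19.
E[X | Y = 2] = (16/19) / (5/19) = 16/5.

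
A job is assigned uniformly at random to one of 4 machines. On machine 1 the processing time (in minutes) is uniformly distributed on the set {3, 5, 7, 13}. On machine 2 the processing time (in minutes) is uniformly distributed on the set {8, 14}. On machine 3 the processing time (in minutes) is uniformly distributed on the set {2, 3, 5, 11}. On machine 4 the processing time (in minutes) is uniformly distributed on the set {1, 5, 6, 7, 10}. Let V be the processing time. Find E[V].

581/80

E[V | machine 1] = (3+5+7+13)/4 = 7.
E[V | machine 2] = (8+14)/2 = 11.
E[V | machine 3] = (2+3+5+11)/4 = 21/4.
E[V | machine 4] = (1+5+6+7+10)/5 = 29/5.
By the law of total expectation,
E[V] = (1/4)·(7) + (1/4)·(11) + (1/4)·(21/4) + (1/4)·(29/5) = 581/80.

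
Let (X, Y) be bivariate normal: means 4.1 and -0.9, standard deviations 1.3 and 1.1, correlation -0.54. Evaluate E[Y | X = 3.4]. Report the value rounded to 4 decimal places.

E[Y | X=x] = μ_Y + ρ(σ_Y/σ_X)(x − μ_X) for jointly normal variables.
E[Y | X=3.4] = -0.9 + (-0.54)·(1.1/1.3)·(3.4 − (4.1)) = -0.9 + (-0.45692)·(-0.7) = -0.5802.

-0.5802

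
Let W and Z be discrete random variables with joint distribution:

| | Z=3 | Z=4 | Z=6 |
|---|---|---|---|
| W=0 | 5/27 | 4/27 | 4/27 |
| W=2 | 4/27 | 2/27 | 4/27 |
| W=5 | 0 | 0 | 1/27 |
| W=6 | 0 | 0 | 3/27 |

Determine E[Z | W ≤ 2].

99/23

P(W ≤ 2) = 23/27.
Σ Z·P over the event = 3·(5/27) + 4·(4/27) + 6·(4/27) + 3·(4/27) + 4·(2/27) + 6·(4/27) = 11/3.
E[Z | W ≤ 2] = (11/3) / (23/27) = 99/23.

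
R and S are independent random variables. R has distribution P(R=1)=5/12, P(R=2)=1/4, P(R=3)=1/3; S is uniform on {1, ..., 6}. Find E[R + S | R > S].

P(R > S) = 11/72.
Summing (R+S)·P(x,y) over outcomes with R > S gives 5/8.
E[R + S | R > S] = (5/8) / (11/72) = 45/11.

45/11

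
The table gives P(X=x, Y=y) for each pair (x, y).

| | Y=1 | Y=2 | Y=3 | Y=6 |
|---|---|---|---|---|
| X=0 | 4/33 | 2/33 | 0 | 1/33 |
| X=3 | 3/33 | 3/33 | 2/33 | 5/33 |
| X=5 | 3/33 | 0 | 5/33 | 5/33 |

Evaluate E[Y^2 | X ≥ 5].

228/13

P(X ≥ 5) = 13/33.
Σ Y^2·P over the event = 1·(3/33) + 9·(5/33) + 36·(5/33) = 76/11.
E[Y^2 | X ≥ 5] = (76/11) / (13/33) = 228/13.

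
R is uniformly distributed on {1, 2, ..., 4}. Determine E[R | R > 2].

Given R > 2, R is equally likely to be any of {3, 4}.
E[R | R > 2] = (3 + 4) / 2 = 7/2.

7/2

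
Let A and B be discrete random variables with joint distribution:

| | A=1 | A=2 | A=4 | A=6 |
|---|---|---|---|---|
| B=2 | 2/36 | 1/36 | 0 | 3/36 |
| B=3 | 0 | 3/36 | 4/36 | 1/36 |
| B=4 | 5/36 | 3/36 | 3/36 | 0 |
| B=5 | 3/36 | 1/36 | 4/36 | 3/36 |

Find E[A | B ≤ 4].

73/25

P(B ≤ 4) = 25/36.
Summing A·P(A=x,B=y) over the conditioning event gives 73/36.
E[A | B ≤ 4] = (73/36) / (25/36) = 73/25.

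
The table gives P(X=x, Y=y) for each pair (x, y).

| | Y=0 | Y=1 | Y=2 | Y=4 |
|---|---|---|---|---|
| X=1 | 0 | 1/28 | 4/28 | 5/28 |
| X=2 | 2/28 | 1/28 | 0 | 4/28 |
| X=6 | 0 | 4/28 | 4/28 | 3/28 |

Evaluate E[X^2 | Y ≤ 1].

157/8

P(Y ≤ 1) = 2/7.
Σ X^2·P over the event = 1·(1/28) + 4·(2/28) + 4·(1/28) + 36·(4/28) = 157/28.
E[X^2 | Y ≤ 1] = (157/28) / (2/7) = 157/8.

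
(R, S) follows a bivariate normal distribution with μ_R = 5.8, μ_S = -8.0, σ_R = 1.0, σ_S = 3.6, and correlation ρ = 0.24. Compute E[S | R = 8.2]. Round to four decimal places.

-5.9264

For a bivariate normal, E[S | R=x] = μ_S + ρ·(σ_S/σ_R)·(x − μ_R).
E[S | R=8.2] = -8.0 + (0.24)·(3.6/1.0)·(8.2 − (5.8)) = -8.0 + (0.864)·(2.4) = -5.9264.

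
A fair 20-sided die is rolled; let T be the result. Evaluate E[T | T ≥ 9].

Given T ≥ 9, T is equally likely to be any of {9, 10, 11, 12, 13, 14, 15, 16, 17, 18, 19, 20}.
E[T | T ≥ 9] = (9 + 10 + 11 + 12 + 13 + 14 + 15 + 16 + 17 + 18 + 19 + 20) / 12 = 29/2.

29/2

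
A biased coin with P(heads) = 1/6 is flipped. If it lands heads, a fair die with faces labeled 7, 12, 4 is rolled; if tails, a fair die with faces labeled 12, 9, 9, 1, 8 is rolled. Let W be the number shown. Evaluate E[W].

E[W | heads] = (7+12+4)/3 = 23/3.
E[W | tails] = (12+9+9+1+8)/5 = 39/5.
E[W] = (1/6)·(23/3) + (5/6)·(39/5) = 70/9.

70/9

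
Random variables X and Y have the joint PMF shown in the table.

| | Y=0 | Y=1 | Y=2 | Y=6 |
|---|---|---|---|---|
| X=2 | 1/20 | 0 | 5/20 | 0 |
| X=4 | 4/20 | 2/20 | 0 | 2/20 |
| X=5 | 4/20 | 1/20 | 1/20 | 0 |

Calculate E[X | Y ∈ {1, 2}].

P(Y ∈ {1, 2}) = 9/20.
Σ X·P over the event = 2·(5/20) + 4·(2/20) + 5·(1/20) + 5·(1/20) = 7/5.
E[X | Y ∈ {1, 2}] = (7/5) / (9/20) = 28/9.

28/9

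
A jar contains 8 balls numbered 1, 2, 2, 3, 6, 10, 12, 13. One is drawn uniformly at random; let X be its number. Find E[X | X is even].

P(X is even) = 5/8.
Σ over the event: 2·1/4 + 6·1/8 + 10·1/8 + 12·1/8 = 4.
E[X | X is even] = (4) / (5/8) = 32/5.

32/5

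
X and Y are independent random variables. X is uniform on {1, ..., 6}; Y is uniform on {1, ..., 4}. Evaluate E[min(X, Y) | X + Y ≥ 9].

11/3

P(X + Y ≥ 9) = 1/8.
Summing min(X,Y)·P(x,y) over outcomes with X + Y ≥ 9 gives 11/24.
E[min(X, Y) | X + Y ≥ 9] = (11/24) / (1/8) = 11/3.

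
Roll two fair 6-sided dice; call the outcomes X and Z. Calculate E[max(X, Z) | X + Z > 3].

52/11

P(X + Z > 3) = 11/12.
Summing max(X,Z)·P(x,y) over outcomes with X + Z > 3 gives 13/3.
E[max(X, Z) | X + Z > 3] = (13/3) / (11/12) = 52/11.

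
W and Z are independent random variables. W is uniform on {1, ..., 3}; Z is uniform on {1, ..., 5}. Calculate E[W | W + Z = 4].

Outcomes with W + Z = 4: (1,3), (2,2), (3,1), each with probability 1/15.
E[W | W + Z = 4] = (1 + 2 + 3) / 3 = 2.

2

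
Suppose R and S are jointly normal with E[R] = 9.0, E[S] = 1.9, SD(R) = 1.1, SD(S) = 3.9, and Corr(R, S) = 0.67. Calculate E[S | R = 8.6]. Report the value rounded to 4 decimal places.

0.9498

E[S | R=x] = μ_S + ρ(σ_S/σ_R)(x − μ_R) for jointly normal variables.
E[S | R=8.6] = 1.9 + (0.67)·(3.9/1.1)·(8.6 − (9.0)) = 1.9 + (2.3755)·(-0.4) = 0.9498.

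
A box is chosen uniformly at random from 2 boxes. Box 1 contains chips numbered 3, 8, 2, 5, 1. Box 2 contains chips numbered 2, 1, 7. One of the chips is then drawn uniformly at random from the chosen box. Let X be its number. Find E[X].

107/30

E[X | box 1] = (3+8+2+5+1)/5 = 19/5.
E[X | box 2] = (2+1+7)/3 = 10/3.
By the law of total expectation,
E[X] = (1/2)·(19/5) + (1/2)·(10/3) = 107/30.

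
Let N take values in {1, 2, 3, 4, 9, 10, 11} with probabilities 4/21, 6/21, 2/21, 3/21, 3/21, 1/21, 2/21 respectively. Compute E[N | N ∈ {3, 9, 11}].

P(N ∈ {3, 9, 11}) = 1/3.
Σ over the event: 3·2/21 + 9·1/7 + 11·2/21 = 55/21.
E[N | N ∈ {3, 9, 11}] = (55/21) / (1/3) = 55/7.

55/7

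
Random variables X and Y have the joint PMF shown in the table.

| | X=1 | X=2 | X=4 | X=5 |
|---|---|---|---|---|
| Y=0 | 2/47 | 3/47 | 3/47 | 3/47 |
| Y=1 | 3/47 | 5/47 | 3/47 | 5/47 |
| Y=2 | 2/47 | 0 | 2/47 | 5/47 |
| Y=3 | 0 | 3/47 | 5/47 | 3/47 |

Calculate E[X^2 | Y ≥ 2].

163/10

P(Y ≥ 2) = 20/47.
Σ X^2·P over the event = 1·(2/47) + 4·(3/47) + 16·(2/47) + 16·(5/47) + 25·(5/47) + 25·(3/47) = 326/47.
E[X^2 | Y ≥ 2] = (326/47) / (20/47) = 163/10.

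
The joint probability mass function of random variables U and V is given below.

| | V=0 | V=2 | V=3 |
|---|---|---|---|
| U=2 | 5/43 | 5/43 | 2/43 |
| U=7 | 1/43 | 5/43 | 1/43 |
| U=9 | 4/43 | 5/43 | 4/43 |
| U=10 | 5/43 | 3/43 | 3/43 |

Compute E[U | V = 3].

77/10

P(V = 3) = 10/43.
Σ U·P over the event = 2·(2/43) + 7·(1/43) + 9·(4/43) + 10·(3/43) = 77/43.
E[U | V = 3] = (77/43) / (10/43) = 77/10.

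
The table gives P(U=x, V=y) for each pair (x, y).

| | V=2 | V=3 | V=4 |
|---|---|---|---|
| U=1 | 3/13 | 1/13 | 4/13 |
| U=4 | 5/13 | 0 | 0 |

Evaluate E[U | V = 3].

P(V = 3) = 1/13.
Summing U·P(U=x,V=y) over the conditioning event gives 1/13.
E[U | V = 3] = (1/13) / (1/13) = 1.

1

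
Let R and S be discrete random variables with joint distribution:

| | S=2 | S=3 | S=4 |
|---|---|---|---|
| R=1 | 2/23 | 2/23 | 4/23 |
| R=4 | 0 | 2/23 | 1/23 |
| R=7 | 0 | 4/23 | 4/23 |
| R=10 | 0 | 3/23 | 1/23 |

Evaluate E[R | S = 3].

68/11

P(S = 3) = 11/23.
Σ R·P over the event = 1·(2/23) + 4·(2/23) + 7·(4/23) + 10·(3/23) = 68/23.
E[R | S = 3] = (68/23) / (11/23) = 68/11.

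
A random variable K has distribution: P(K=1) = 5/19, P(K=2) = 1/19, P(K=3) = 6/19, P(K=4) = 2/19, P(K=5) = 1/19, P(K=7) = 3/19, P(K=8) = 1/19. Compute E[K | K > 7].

P(K > 7) = 1/19.
Σ over the event: 8·1/19 = 8/19.
E[K | K > 7] = (8/19) / (1/19) = 8.

8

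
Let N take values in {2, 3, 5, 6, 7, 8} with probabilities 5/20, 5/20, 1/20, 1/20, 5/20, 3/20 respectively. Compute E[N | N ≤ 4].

P(N ≤ 4) = 1/2.
Σ over the event: 2·1/4 + 3·1/4 = 5/4.
E[N | N ≤ 4] = (5/4) / (1/2) = 5/2.

5/2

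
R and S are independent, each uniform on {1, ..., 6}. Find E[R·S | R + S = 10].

73/3

Outcomes with R + S = 10: (4,6), (5,5), (6,4), each with probability 1/36.
E[R·S | R + S = 10] = (24 + 25 + 24) / 3 = 73/3.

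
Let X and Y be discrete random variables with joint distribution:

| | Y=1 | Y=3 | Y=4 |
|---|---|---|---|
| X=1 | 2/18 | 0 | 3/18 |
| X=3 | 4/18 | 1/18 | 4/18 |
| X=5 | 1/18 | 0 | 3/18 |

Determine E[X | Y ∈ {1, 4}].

P(Y ∈ {1, 4}) = 17/18.
Σ X·P over the event = 1·(2/18) + 1·(3/18) + 3·(4/18) + 3·(4/18) + 5·(1/18) + 5·(3/18) = 49/18.
E[X | Y ∈ {1, 4}] = (49/18) / (17/18) = 49/17.

49/17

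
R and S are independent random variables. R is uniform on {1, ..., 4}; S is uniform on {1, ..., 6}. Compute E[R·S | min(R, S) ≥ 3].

63/4

Outcomes with min(R, S) ≥ 3: (3,3), (3,4), (3,5), (3,6), (4,3), (4,4), (4,5), (4,6), each with probability 1/24.
E[R·S | min(R, S) ≥ 3] = (9 + 12 + 15 + 18 + 12 + 16 + 20 + 24) / 8 = 63/4.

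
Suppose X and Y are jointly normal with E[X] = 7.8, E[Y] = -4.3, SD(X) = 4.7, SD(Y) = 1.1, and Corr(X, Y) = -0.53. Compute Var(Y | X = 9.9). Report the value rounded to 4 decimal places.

0.8701

The conditional variance in a bivariate normal is σ_Y²(1 − ρ²), independent of x.
Var(Y | X=9.9) = (1.1)²·(1 − (-0.53)²) = 1.21·0.7191 = 0.8701.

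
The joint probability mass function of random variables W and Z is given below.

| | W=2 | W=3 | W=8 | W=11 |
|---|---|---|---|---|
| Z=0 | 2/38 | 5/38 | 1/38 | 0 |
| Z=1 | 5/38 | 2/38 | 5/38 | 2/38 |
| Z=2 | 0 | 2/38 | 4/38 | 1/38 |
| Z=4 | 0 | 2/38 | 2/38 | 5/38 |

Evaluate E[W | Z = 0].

27/8

P(Z = 0) = 4/19.
Summing W·P(W=x,Z=y) over the conditioning event gives 27/38.
E[W | Z = 0] = (27/38) / (4/19) = 27/8.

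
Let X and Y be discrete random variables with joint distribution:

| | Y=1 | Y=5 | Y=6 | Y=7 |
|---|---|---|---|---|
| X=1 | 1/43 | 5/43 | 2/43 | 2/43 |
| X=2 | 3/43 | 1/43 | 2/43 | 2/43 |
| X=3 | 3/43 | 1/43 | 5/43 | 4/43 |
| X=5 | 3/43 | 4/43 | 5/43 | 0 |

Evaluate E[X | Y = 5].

P(Y = 5) = 11/43.
Σ X·P over the event = 1·(5/43) + 2·(1/43) + 3·(1/43) + 5·(4/43) = 30/43.
E[X | Y = 5] = (30/43) / (11/43) = 30/11.

30/11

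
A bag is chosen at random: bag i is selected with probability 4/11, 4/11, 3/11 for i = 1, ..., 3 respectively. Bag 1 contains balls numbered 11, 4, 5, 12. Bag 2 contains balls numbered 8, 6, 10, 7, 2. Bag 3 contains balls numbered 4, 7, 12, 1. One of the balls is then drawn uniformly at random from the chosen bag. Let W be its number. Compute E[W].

382/55

E[W | bag 1] = (11+4+5+12)/4 = 8.
E[W | bag 2] = (8+6+10+7+2)/5 = 33/5.
E[W | bag 3] = (4+7+12+1)/4 = 6.
E[W] = (4/11)·(8) + (4/11)·(33/5) + (3/11)·(6) = 382/55.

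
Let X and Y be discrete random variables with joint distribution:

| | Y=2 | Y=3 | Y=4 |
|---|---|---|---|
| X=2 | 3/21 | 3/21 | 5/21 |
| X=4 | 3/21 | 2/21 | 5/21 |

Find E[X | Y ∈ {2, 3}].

P(Y ∈ {2, 3}) = 11/21.
Summing X·P(X=x,Y=y) over the conditioning event gives 32/21.
E[X | Y ∈ {2, 3}] = (32/21) / (11/21) = 32/11.

32/11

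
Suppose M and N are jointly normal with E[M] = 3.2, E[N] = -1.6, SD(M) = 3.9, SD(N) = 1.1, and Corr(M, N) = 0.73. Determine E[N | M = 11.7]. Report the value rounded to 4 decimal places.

For a bivariate normal, E[N | M=x] = μ_N + ρ·(σ_N/σ_M)·(x − μ_M).
E[N | M=11.7] = -1.6 + (0.73)·(1.1/3.9)·(11.7 − (3.2)) = -1.6 + (0.205897)·(8.5) = 0.1501.

0.1501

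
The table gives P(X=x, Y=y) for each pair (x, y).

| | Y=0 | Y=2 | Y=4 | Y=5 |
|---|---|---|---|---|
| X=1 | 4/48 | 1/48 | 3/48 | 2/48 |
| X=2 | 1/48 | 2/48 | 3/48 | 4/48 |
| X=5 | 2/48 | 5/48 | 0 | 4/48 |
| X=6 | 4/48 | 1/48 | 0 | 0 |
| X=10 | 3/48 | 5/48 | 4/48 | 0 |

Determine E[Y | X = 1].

12/5

P(X = 1) = 5/24.
Σ Y·P over the event = 0·(4/48) + 2·(1/48) + 4·(3/48) + 5·(2/48) = 1/2.
E[Y | X = 1] = (1/2) / (5/24) = 12/5.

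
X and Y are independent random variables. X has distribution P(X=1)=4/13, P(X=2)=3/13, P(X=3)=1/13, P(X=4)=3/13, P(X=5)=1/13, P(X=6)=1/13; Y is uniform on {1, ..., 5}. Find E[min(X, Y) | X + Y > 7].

P(X + Y > 7) = 14/65.
Summing min(X,Y)·P(x,y) over outcomes with X + Y > 7 gives 53/65.
E[min(X, Y) | X + Y > 7] = (53/65) / (14/65) = 53/14.

53/14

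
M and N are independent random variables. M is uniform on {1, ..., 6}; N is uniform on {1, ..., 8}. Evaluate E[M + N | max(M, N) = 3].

24/5

Outcomes with max(M, N) = 3: (1,3), (2,3), (3,1), (3,2), (3,3), each with probability 1/48.
E[M + N | max(M, N) = 3] = (4 + 5 + 4 + 5 + 6) / 5 = 24/5.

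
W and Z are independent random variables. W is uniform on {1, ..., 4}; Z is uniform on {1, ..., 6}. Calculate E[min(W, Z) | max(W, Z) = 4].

Outcomes with max(W, Z) = 4: (1,4), (2,4), (3,4), (4,1), (4,2), (4,3), (4,4), each with probability 1/24.
E[min(W, Z) | max(W, Z) = 4] = (1 + 2 + 3 + 1 + 2 + 3 + 4) / 7 = 16/7.

16/7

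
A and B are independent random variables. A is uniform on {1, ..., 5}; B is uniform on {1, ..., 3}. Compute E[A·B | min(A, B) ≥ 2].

Outcomes with min(A, B) ≥ 2: (2,2), (2,3), (3,2), (3,3), (4,2), (4,3), (5,2), (5,3), each with probability 1/15.
E[A·B | min(A, B) ≥ 2] = (4 + 6 + 6 + 9 + 8 + 12 + 10 + 15) / 8 = 35/4.

35/4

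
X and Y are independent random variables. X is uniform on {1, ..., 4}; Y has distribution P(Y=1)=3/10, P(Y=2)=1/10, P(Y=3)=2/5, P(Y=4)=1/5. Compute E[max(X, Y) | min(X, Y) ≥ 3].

P(min(X, Y) ≥ 3) = 3/10.
Summing max(X,Y)·P(x,y) over outcomes with min(X, Y) ≥ 3 gives 11/10.
E[max(X, Y) | min(X, Y) ≥ 3] = (11/10) / (3/10) = 11/3.

11/3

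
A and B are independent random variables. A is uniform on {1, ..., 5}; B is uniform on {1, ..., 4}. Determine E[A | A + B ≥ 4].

56/17

P(A + B ≥ 4) = 17/20.
Summing A·P(x,y) over outcomes with A + B ≥ 4 gives 14/5.
E[A | A + B ≥ 4] = (14/5) / (17/20) = 56/17.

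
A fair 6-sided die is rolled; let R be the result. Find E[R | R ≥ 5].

11/2

Given R ≥ 5, R is equally likely to be any of {5, 6}.
E[R | R ≥ 5] = (5 + 6) / 2 = 11/2.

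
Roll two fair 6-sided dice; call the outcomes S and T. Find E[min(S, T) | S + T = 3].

Outcomes with S + T = 3: (1,2), (2,1), each with probability 1/36.
E[min(S, T) | S + T = 3] = (1 + 1) / 2 = 1.

1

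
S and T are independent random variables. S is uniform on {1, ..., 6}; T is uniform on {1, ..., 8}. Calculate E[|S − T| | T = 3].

Outcomes with T = 3: (1,3), (2,3), (3,3), (4,3), (5,3), (6,3), each with probability 1/48.
E[|S − T| | T = 3] = (2 + 1 + 0 + 1 + 2 + 3) / 6 = 3/2.

3/2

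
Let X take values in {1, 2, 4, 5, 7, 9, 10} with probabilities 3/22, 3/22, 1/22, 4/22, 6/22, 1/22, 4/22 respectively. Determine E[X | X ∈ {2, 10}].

46/7

P(X ∈ {2, 10}) = 7/22.
Σ over the event: 2·3/22 + 10·2/11 = 23/11.
E[X | X ∈ {2, 10}] = (23/11) / (7/22) = 46/7.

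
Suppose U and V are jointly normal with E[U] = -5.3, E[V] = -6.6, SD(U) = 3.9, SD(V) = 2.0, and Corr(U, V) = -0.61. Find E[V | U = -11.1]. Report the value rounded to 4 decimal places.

E[V | U=x] = μ_V + ρ(σ_V/σ_U)(x − μ_U) for jointly normal variables.
E[V | U=-11.1] = -6.6 + (-0.61)·(2.0/3.9)·(-11.1 − (-5.3)) = -6.6 + (-0.31282)·(-5.8) = -4.7856.

-4.7856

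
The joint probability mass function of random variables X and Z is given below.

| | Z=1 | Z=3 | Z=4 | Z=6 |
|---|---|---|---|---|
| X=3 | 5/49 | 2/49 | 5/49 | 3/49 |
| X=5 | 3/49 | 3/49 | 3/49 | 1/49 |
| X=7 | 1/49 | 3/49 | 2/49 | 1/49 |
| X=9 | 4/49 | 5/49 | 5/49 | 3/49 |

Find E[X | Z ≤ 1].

P(Z ≤ 1) = 13/49.
Σ X·P over the event = 3·(5/49) + 5·(3/49) + 7·(1/49) + 9·(4/49) = 73/49.
E[X | Z ≤ 1] = (73/49) / (13/49) = 73/13.

73/13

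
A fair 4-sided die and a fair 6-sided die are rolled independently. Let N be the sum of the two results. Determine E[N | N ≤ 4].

P(N ≤ 4) = 1/4.
Σ over the event: 2·1/24 + 3·1/12 + 4·1/8 = 5/6.
E[N | N ≤ 4] = (5/6) / (1/4) = 10/3.

10/3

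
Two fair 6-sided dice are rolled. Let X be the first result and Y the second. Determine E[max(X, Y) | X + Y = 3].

2

Outcomes with X + Y = 3: (1,2), (2,1), each with probability 1/36.
E[max(X, Y) | X + Y = 3] = (2 + 2) / 2 = 2.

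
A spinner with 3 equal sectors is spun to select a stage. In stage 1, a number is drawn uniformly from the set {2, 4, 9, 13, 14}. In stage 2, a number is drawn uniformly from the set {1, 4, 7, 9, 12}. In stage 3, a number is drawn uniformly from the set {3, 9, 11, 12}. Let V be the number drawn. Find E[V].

95/12

E[V | stage 1] = (2+4+9+13+14)/5 = 42/5.
E[V | stage 2] = (1+4+7+9+12)/5 = 33/5.
E[V | stage 3] = (3+9+11+12)/4 = 35/4.
E[V] = (1/3)·(42/5) + (1/3)·(33/5) + (1/3)·(35/4) = 95/12.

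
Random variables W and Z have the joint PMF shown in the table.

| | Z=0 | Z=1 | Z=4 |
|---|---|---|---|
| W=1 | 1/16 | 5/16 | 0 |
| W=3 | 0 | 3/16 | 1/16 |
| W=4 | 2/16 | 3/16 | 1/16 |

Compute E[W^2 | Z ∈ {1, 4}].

105/13

P(Z ∈ {1, 4}) = 13/16.
Σ W^2·P over the event = 1·(5/16) + 9·(3/16) + 9·(1/16) + 16·(3/16) + 16·(1/16) = 105/16.
E[W^2 | Z ∈ {1, 4}] = (105/16) / (13/16) = 105/13.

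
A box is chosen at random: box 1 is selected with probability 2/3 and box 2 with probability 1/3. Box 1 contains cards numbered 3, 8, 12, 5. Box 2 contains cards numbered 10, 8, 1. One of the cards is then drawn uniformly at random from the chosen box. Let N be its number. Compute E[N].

E[N | box 1] = (3+8+12+5)/4 = 7.
E[N | box 2] = (10+8+1)/3 = 19/3.
E[N] = (2/3)·(7) + (1/3)·(19/3) = 61/9.

61/9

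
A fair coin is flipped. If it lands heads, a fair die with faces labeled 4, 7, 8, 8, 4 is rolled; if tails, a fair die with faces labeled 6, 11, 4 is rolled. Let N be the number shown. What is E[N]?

E[N | heads] = (4+7+8+8+4)/5 = 31/5.
E[N | tails] = (6+11+4)/3 = 7.
E[N] = (1/2)·(31/5) + (1/2)·(7) = 33/5.

33/5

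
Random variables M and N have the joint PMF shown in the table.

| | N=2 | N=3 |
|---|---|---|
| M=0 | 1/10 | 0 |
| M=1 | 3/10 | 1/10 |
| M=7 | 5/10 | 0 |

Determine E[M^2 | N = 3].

P(N = 3) = 1/10.
Σ M^2·P over the event = 1·(1/10) = 1/10.
E[M^2 | N = 3] = (1/10) / (1/10) = 1.

1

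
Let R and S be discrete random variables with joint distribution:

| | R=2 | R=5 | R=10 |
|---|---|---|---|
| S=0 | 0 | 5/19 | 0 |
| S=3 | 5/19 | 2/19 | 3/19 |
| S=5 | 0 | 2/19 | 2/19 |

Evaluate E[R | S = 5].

P(S = 5) = 4/19.
Σ R·P over the event = 5·(2/19) + 10·(2/19) = 30/19.
E[R | S = 5] = (30/19) / (4/19) = 15/2.

15/2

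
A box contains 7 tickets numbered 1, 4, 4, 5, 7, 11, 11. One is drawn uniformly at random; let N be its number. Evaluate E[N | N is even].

4

P(N is even) = 2/7.
Σ over the event: 4·2/7 = 8/7.
E[N | N is even] = (8/7) / (2/7) = 4.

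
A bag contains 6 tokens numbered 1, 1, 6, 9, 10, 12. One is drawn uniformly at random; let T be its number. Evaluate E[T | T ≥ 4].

37/4

P(T ≥ 4) = 2/3.
Σ over the event: 6·1/6 + 9·1/6 + 10·1/6 + 12·1/6 = 37/6.
E[T | T ≥ 4] = (37/6) / (2/3) = 37/4.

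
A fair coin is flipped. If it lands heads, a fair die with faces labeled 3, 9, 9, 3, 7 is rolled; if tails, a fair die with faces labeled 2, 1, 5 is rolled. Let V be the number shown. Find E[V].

E[V | heads] = (3+9+9+3+7)/5 = 31/5.
E[V | tails] = (2+1+5)/3 = 8/3.
E[V] = (1/2)·(31/5) + (1/2)·(8/3) = 133/30.

133/30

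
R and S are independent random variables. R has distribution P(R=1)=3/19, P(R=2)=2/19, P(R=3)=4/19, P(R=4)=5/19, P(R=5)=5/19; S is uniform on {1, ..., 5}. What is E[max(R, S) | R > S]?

188/45

P(R > S) = 9/19.
Summing max(R,S)·P(x,y) over outcomes with R > S gives 188/95.
E[max(R, S) | R > S] = (188/95) / (9/19) = 188/45.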